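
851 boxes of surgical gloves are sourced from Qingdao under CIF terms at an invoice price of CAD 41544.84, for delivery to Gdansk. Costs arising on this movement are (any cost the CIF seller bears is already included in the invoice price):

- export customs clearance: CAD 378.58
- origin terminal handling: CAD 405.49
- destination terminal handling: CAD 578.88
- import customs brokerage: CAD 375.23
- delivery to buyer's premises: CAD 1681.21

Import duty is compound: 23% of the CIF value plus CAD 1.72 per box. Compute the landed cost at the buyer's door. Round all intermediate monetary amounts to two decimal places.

CIF: the seller pays costs through ocean freight and marine insurance to the destination port.
Already in the invoice (seller's account under CIF): export clearance, origin terminal — exclude.
The CIF price already equals the CIF value: 41544.84
Ad valorem component: 41544.84 × 23% = 9555.31
Specific component: 851 × 1.72 = 1463.72
Import duty = 9555.31 + 1463.72 = 11019.03
Buyer bears: destination terminal 578.88 + brokerage 375.23 + delivery 1681.21 + duty 11019.03 = 13654.35
Landed cost = invoice 41544.84 + 13654.35 = 55199.19

Total landed cost: CAD 55199.19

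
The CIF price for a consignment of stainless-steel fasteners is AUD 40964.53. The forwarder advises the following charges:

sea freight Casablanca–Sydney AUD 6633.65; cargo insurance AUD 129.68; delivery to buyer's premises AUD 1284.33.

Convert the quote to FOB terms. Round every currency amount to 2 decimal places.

Not relevant to the conversion: delivery — on the buyer under both terms; not part of either seller's price.
From CIF to FOB, the seller no longer bears: freight, insurance.
FOB price = 40964.53 − 6633.65 − 129.68 = 34201.20

FOB price: AUD 34201.20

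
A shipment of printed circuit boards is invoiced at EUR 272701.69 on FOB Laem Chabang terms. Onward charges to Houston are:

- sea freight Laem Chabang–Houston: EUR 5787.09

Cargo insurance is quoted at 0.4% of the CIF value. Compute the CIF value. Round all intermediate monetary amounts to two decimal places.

Let C be the CIF value. C = FOB price + freight + 0.4% × C
C − 0.4% × C = 272701.69 + 5787.09
0.996 × C = 278488.78
C = 278488.78 / 0.996 = 279607.21
Insurance premium = 0.4% × 279607.21 = 1118.43

CIF value: EUR 279607.21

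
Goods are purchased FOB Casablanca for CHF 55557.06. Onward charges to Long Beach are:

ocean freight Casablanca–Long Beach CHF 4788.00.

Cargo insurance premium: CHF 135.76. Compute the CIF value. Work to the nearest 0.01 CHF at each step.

CIF value: CHF 60480.82

CIF = FOB price + freight + insurance
CIF = 55557.06 + 4788.00 + 135.76 = 60480.82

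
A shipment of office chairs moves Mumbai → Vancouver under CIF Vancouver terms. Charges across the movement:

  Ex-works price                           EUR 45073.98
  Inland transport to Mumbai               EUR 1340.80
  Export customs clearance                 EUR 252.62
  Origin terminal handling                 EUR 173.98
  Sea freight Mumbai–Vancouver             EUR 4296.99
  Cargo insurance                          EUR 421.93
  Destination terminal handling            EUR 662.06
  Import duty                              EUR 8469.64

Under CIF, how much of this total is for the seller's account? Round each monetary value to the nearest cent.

Seller's account: EUR 51560.30

CIF: the seller pays costs through ocean freight and marine insurance to the destination port.
Seller's account: goods 45073.98 + inland to port 1340.80 + export clearance 252.62 + origin terminal 173.98 + freight 4296.99 + insurance 421.93 = 51560.30
Buyer's account: destination terminal 662.06 + duty 8469.64 = 9131.70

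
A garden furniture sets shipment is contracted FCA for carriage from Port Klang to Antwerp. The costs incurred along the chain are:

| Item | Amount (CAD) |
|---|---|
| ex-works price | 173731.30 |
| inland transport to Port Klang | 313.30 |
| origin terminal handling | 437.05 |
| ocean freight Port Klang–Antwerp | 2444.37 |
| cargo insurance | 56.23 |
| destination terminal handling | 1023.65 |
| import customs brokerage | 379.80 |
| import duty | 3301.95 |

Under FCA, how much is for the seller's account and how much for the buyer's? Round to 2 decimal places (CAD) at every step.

Seller: CAD 174044.60; buyer: CAD 7643.05

FCA: the seller delivers export-cleared goods to the carrier; the buyer bears costs from that point.
Seller's account: goods 173731.30 + inland to port 313.30 = 174044.60
Buyer's account: origin terminal 437.05 + freight 2444.37 + insurance 56.23 + destination terminal 1023.65 + brokerage 379.80 + duty 3301.95 = 7643.05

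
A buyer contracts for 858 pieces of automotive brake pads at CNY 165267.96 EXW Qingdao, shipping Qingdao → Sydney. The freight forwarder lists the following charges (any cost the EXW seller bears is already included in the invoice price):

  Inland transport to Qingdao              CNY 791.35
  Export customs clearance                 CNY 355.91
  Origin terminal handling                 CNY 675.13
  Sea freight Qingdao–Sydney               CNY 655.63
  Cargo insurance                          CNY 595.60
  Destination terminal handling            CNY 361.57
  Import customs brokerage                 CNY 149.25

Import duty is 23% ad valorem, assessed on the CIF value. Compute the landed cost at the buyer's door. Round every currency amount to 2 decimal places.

EXW: the seller makes goods available at their premises; the buyer bears all onward costs.
CIF value = EXW price + inland to port + export clearance + origin terminal + freight + insurance = 165267.96 + 791.35 + 355.91 + 675.13 + 655.63 + 595.60 = 168341.58
Import duty = 168341.58 × 23% = 38718.56
Buyer bears: inland to port 791.35 + export clearance 355.91 + origin terminal 675.13 + freight 655.63 + insurance 595.60 + destination terminal 361.57 + brokerage 149.25 + duty 38718.56 = 42303.00
Landed cost = invoice 165267.96 + 42303.00 = 207570.96

Total landed cost: CNY 207570.96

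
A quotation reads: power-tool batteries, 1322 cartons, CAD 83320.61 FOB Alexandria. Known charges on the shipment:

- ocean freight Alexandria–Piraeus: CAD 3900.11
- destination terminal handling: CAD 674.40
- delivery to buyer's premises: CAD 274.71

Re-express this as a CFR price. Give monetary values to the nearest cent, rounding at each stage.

CFR price: CAD 87220.72

Not relevant to the conversion: destination terminal, delivery — on the buyer under both terms; not part of either seller's price.
From FOB to CFR, the seller additionally bears: freight.
CFR price = 83320.61 + 3900.11 = 87220.72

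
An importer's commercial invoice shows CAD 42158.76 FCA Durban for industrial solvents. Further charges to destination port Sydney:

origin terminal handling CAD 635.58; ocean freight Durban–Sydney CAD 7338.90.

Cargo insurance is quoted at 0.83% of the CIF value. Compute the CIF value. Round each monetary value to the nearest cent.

Let C be the CIF value. C = FCA price + pre-shipment costs + freight + 0.83% × C
C − 0.83% × C = 42158.76 + 635.58 + 7338.90
0.9917 × C = 50133.24
C = 50133.24 / 0.9917 = 50552.83
Insurance premium = 0.83% × 50552.83 = 419.59

CIF value: CAD 50552.83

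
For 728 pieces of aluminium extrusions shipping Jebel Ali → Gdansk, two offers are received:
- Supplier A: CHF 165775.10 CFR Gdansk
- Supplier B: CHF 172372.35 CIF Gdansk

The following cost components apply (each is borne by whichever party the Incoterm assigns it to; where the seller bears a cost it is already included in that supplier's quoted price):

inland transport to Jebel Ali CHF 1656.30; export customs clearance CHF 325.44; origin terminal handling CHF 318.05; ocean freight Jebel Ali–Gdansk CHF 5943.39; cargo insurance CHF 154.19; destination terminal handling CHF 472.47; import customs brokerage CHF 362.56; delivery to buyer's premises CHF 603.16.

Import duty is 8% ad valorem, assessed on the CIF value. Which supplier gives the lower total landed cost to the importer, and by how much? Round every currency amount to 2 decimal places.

Supplier A is cheaper by CHF 6958.51

Supplier A (CFR):
CIF value = CFR price + insurance = 165775.10 + 154.19 = 165929.29
Import duty = 165929.29 × 8% = 13274.34
Buyer bears (A): 154.19 + 472.47 + 362.56 + 603.16 = 1592.38
Landed cost (A) = invoice 165775.10 + 1592.38 + duty 13274.34 = 180641.82
Supplier B (CIF):
The CIF price already equals the CIF value: 172372.35
Import duty = 172372.35 × 8% = 13789.79
Buyer bears (B): 472.47 + 362.56 + 603.16 = 1438.19
Landed cost (B) = invoice 172372.35 + 1438.19 + duty 13789.79 = 187600.33
Difference = |180641.82 − 187600.33| = 6958.51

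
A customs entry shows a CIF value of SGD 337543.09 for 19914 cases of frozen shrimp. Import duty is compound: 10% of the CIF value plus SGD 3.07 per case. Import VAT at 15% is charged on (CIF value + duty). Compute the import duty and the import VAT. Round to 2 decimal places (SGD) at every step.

Ad valorem component: 337543.09 × 10% = 33754.31
Specific component: 19914 × 3.07 = 61135.98
Import duty = 33754.31 + 61135.98 = 94890.29
VAT base = CIF + duty = 337543.09 + 94890.29 = 432433.38
Import VAT = 432433.38 × 15% = 64865.01

Import duty: SGD 94890.29; import VAT: SGD 64865.01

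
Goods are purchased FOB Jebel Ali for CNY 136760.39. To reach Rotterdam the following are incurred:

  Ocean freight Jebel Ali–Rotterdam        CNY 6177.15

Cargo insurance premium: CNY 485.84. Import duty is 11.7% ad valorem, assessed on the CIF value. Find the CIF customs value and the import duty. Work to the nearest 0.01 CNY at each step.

CIF value: CNY 143423.38; import duty: CNY 16780.54

CIF = FOB price + freight + insurance
CIF = 136760.39 + 6177.15 + 485.84 = 143423.38
Import duty = 143423.38 × 11.7% = 16780.54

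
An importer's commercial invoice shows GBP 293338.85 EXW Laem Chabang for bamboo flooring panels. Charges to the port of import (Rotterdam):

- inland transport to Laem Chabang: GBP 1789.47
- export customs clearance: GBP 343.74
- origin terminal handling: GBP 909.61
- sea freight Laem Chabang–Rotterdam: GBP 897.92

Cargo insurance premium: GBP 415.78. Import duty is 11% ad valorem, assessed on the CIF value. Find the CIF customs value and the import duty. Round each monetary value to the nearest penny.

CIF = EXW price + pre-shipment costs + freight + insurance
CIF = 293338.85 + 1789.47 + 343.74 + 909.61 + 897.92 + 415.78 = 297695.37
Import duty = 297695.37 × 11% = 32746.49

CIF value: GBP 297695.37; import duty: GBP 32746.49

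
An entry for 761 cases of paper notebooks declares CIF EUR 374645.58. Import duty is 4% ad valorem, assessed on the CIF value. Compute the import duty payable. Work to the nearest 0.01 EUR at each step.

Import duty = 374645.58 × 4% = 14985.82

Import duty: EUR 14985.82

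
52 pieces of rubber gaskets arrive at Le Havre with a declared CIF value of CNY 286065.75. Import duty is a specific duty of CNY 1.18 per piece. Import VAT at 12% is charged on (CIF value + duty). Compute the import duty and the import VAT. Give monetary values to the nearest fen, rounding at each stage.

Import duty = 52 × 1.18 = 61.36
VAT base = CIF + duty = 286065.75 + 61.36 = 286127.11
Import VAT = 286127.11 × 12% = 34335.25

Import duty: CNY 61.36; import VAT: CNY 34335.25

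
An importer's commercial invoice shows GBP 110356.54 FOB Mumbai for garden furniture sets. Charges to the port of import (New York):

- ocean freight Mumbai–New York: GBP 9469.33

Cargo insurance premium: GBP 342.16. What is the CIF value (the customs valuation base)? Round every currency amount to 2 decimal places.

CIF value: GBP 120168.03

CIF = FOB price + freight + insurance
CIF = 110356.54 + 9469.33 + 342.16 = 120168.03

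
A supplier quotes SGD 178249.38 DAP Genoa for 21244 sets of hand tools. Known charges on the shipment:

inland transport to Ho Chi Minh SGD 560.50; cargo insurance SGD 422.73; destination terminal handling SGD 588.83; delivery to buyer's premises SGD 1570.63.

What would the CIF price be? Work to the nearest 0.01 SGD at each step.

CIF price: SGD 176089.92

Not relevant to the conversion: insurance, inland to port — on the seller under both DAP and CIF; already in the DAP price and stays in the CIF price.
From DAP to CIF, the seller no longer bears: destination terminal, delivery.
CIF price = 178249.38 − 588.83 − 1570.63 = 176089.92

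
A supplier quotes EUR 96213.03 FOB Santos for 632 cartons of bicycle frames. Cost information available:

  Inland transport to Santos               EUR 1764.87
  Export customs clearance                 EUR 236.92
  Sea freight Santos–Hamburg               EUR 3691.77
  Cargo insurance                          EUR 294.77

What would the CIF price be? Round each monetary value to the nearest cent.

CIF price: EUR 100199.57

Not relevant to the conversion: export clearance, inland to port — on the seller under both FOB and CIF; already in the FOB price and stays in the CIF price.
From FOB to CIF, the seller additionally bears: freight, insurance.
CIF price = 96213.03 + 3691.77 + 294.77 = 100199.57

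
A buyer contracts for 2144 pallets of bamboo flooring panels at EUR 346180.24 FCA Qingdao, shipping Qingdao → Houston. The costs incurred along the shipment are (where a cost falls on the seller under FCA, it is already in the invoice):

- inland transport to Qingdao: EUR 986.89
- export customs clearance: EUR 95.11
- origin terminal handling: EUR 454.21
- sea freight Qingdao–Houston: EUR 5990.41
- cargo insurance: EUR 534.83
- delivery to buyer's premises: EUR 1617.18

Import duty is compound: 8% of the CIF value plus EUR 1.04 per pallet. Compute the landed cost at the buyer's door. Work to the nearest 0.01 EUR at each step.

Total landed cost: EUR 385259.41

FCA: the seller delivers export-cleared goods to the carrier; the buyer bears costs from that point.
Already in the invoice (seller's account under FCA): inland to port, export clearance — exclude.
CIF value = FCA price + origin terminal + freight + insurance = 346180.24 + 454.21 + 5990.41 + 534.83 = 353159.69
Ad valorem component: 353159.69 × 8% = 28252.78
Specific component: 2144 × 1.04 = 2229.76
Import duty = 28252.78 + 2229.76 = 30482.54
Buyer bears: origin terminal 454.21 + freight 5990.41 + insurance 534.83 + delivery 1617.18 + duty 30482.54 = 39079.17
Landed cost = invoice 346180.24 + 39079.17 = 385259.41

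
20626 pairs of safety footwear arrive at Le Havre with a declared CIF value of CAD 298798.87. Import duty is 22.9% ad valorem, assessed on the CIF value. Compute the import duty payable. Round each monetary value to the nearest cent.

Import duty: CAD 68424.94

Import duty = 298798.87 × 22.9% = 68424.94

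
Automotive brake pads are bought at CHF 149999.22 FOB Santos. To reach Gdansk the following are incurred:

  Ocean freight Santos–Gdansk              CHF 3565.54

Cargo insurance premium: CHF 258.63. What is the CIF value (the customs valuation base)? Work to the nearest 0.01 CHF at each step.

CIF value: CHF 153823.39

CIF = FOB price + freight + insurance
CIF = 149999.22 + 3565.54 + 258.63 = 153823.39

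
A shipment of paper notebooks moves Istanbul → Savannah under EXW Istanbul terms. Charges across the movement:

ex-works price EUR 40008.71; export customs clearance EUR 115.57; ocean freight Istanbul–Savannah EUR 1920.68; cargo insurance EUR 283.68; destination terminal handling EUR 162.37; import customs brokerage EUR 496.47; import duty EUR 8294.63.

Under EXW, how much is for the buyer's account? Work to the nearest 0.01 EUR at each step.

EXW: the seller makes goods available at their premises; the buyer bears all onward costs.
Seller's account: goods 40008.71 = 40008.71
Buyer's account: export clearance 115.57 + freight 1920.68 + insurance 283.68 + destination terminal 162.37 + brokerage 496.47 + duty 8294.63 = 11273.40

Buyer's account: EUR 11273.40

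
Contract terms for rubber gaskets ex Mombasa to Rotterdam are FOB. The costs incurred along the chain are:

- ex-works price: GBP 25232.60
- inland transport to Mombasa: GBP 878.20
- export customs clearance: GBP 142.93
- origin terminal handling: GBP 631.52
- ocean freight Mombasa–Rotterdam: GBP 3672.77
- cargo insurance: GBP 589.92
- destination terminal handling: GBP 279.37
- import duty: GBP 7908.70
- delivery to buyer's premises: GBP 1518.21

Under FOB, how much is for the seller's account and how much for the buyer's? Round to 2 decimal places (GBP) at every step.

Seller: GBP 26885.25; buyer: GBP 13968.97

FOB: the seller bears costs until goods are on board at the origin port; the buyer bears freight, insurance and all costs thereafter.
Seller's account: goods 25232.60 + inland to port 878.20 + export clearance 142.93 + origin terminal 631.52 = 26885.25
Buyer's account: freight 3672.77 + insurance 589.92 + destination terminal 279.37 + duty 7908.70 + delivery 1518.21 = 13968.97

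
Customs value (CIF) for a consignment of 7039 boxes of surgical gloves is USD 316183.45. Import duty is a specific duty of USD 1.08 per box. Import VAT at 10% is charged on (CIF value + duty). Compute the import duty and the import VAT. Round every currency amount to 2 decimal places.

Import duty: USD 7602.12; import VAT: USD 32378.56

Import duty = 7039 × 1.08 = 7602.12
VAT base = CIF + duty = 316183.45 + 7602.12 = 323785.57
Import VAT = 323785.57 × 10% = 32378.56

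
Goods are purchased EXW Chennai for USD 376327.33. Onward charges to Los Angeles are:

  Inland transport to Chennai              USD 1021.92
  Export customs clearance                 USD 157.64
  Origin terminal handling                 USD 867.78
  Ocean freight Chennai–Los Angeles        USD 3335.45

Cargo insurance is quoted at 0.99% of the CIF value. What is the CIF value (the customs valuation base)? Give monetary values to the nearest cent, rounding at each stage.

Let C be the CIF value. C = EXW price + pre-shipment costs + freight + 0.99% × C
C − 0.99% × C = 376327.33 + 1021.92 + 157.64 + 867.78 + 3335.45
0.9901 × C = 381710.12
C = 381710.12 / 0.9901 = 385526.84
Insurance premium = 0.99% × 385526.84 = 3816.72

CIF value: USD 385526.84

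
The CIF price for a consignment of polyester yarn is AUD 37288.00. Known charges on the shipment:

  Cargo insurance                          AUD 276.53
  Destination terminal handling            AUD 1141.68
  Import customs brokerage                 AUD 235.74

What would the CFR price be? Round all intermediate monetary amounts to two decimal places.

Not relevant to the conversion: brokerage, destination terminal — on the buyer under both terms; not part of either seller's price.
From CIF to CFR, the seller no longer bears: insurance.
CFR price = 37288.00 − 276.53 = 37011.47

CFR price: AUD 37011.47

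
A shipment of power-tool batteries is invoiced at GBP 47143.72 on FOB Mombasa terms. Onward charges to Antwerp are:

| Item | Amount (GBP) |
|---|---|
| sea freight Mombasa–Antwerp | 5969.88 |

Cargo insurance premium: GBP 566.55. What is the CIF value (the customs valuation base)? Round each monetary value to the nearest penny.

CIF value: GBP 53680.15

CIF = FOB price + freight + insurance
CIF = 47143.72 + 5969.88 + 566.55 = 53680.15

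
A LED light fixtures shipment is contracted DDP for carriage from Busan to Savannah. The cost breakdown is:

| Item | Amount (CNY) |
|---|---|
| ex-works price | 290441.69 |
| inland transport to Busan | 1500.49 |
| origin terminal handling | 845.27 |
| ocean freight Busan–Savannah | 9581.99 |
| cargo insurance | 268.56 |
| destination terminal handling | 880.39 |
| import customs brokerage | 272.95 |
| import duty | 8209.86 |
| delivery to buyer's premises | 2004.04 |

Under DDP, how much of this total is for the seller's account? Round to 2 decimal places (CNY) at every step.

DDP: the seller bears all costs including import duty.
Seller's account: goods 290441.69 + inland to port 1500.49 + origin terminal 845.27 + freight 9581.99 + insurance 268.56 + destination terminal 880.39 + brokerage 272.95 + duty 8209.86 + delivery 2004.04 = 314005.24
Buyer's account: 0.00

Seller's account: CNY 314005.24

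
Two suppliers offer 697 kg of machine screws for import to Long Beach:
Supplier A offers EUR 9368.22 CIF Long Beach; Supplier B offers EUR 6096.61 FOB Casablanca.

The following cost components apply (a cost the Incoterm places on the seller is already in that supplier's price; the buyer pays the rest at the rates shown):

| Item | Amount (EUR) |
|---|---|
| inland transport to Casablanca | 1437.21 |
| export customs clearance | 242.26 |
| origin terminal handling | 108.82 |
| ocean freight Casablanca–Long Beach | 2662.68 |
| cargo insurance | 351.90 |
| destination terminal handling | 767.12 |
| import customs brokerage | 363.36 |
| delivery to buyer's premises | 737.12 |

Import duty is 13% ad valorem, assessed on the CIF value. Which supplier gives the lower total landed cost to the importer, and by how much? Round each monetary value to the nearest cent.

Supplier B is cheaper by EUR 290.45

Supplier A (CIF):
The CIF price already equals the CIF value: 9368.22
Import duty = 9368.22 × 13% = 1217.87
Buyer bears (A): 767.12 + 363.36 + 737.12 = 1867.60
Landed cost (A) = invoice 9368.22 + 1867.60 + duty 1217.87 = 12453.69
Supplier B (FOB):
CIF value = FOB price + freight + insurance = 6096.61 + 2662.68 + 351.90 = 9111.19
Import duty = 9111.19 × 13% = 1184.45
Buyer bears (B): 2662.68 + 351.90 + 767.12 + 363.36 + 737.12 = 4882.18
Landed cost (B) = invoice 6096.61 + 4882.18 + duty 1184.45 = 12163.24
Difference = |12453.69 − 12163.24| = 290.45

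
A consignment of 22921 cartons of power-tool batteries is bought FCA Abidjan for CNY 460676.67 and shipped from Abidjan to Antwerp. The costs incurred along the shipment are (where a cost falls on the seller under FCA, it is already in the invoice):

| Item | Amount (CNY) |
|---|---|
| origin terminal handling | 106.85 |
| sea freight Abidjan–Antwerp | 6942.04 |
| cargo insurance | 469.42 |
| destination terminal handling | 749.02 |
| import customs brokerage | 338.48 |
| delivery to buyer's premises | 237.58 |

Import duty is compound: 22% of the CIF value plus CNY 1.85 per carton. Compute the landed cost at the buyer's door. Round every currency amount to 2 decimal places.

FCA: the seller delivers export-cleared goods to the carrier; the buyer bears costs from that point.
CIF value = FCA price + origin terminal + freight + insurance = 460676.67 + 106.85 + 6942.04 + 469.42 = 468194.98
Ad valorem component: 468194.98 × 22% = 103002.90
Specific component: 22921 × 1.85 = 42403.85
Import duty = 103002.90 + 42403.85 = 145406.75
Buyer bears: origin terminal 106.85 + freight 6942.04 + insurance 469.42 + destination terminal 749.02 + brokerage 338.48 + delivery 237.58 + duty 145406.75 = 154250.14
Landed cost = invoice 460676.67 + 154250.14 = 614926.81

Total landed cost: CNY 614926.81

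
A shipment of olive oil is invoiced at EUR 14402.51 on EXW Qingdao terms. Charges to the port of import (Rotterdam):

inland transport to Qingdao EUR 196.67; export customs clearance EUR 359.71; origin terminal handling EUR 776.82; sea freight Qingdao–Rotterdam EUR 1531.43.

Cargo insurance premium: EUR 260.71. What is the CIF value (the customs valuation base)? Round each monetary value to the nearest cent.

CIF = EXW price + pre-shipment costs + freight + insurance
CIF = 14402.51 + 196.67 + 359.71 + 776.82 + 1531.43 + 260.71 = 17527.85

CIF value: EUR 17527.85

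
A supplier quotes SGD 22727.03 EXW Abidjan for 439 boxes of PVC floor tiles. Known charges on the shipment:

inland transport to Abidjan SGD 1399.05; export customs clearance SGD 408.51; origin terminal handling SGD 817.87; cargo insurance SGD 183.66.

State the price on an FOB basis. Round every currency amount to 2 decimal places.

Not relevant to the conversion: insurance — on the buyer under both terms; not part of either seller's price.
From EXW to FOB, the seller additionally bears: inland to port, export clearance, origin terminal.
FOB price = 22727.03 + 1399.05 + 408.51 + 817.87 = 25352.46

FOB price: SGD 25352.46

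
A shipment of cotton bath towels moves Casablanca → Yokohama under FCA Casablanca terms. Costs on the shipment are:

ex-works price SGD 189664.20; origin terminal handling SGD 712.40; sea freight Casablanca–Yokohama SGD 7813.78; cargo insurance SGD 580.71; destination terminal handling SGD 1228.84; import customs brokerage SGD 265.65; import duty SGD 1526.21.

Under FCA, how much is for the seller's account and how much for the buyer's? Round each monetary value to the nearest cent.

FCA: the seller delivers export-cleared goods to the carrier; the buyer bears costs from that point.
Seller's account: goods 189664.20 = 189664.20
Buyer's account: origin terminal 712.40 + freight 7813.78 + insurance 580.71 + destination terminal 1228.84 + brokerage 265.65 + duty 1526.21 = 12127.59

Seller: SGD 189664.20; buyer: SGD 12127.59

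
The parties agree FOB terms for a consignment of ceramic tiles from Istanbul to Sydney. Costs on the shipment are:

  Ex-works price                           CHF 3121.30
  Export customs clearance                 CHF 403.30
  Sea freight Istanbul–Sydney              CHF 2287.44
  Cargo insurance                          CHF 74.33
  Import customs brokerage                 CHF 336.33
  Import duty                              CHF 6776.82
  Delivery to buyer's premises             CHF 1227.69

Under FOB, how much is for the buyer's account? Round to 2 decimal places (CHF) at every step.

FOB: the seller bears costs until goods are on board at the origin port; the buyer bears freight, insurance and all costs thereafter.
Seller's account: goods 3121.30 + export clearance 403.30 = 3524.60
Buyer's account: freight 2287.44 + insurance 74.33 + brokerage 336.33 + duty 6776.82 + delivery 1227.69 = 10702.61

Buyer's account: CHF 10702.61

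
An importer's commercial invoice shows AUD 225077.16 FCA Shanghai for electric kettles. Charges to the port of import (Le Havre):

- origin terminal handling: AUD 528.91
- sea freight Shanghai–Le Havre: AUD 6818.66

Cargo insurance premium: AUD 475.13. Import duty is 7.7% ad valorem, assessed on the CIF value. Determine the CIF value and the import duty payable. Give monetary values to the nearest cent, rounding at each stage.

CIF = FCA price + pre-shipment costs + freight + insurance
CIF = 225077.16 + 528.91 + 6818.66 + 475.13 = 232899.86
Import duty = 232899.86 × 7.7% = 17933.29

CIF value: AUD 232899.86; import duty: AUD 17933.29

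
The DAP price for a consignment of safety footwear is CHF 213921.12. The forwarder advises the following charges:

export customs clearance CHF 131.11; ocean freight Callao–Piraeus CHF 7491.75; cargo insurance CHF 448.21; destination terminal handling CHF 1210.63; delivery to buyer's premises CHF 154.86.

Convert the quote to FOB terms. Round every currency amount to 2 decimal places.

Not relevant to the conversion: export clearance — on the seller under both DAP and FOB; already in the DAP price and stays in the FOB price.
From DAP to FOB, the seller no longer bears: freight, insurance, destination terminal, delivery.
FOB price = 213921.12 − 7491.75 − 448.21 − 1210.63 − 154.86 = 204615.67

FOB price: CHF 204615.67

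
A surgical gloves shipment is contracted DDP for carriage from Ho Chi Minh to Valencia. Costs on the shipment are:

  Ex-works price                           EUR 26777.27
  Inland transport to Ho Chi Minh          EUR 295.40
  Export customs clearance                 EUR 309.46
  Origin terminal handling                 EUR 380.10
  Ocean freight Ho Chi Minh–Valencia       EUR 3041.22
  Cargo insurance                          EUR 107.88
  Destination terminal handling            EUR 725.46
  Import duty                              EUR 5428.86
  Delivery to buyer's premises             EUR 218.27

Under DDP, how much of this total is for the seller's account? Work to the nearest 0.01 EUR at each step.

DDP: the seller bears all costs including import duty.
Seller's account: goods 26777.27 + inland to port 295.40 + export clearance 309.46 + origin terminal 380.10 + freight 3041.22 + insurance 107.88 + destination terminal 725.46 + duty 5428.86 + delivery 218.27 = 37283.92
Buyer's account: 0.00

Seller's account: EUR 37283.92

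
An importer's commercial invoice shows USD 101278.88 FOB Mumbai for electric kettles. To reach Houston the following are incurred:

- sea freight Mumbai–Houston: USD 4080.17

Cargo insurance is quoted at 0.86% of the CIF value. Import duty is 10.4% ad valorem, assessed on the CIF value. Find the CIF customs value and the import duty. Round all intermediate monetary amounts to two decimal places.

Let C be the CIF value. C = FOB price + freight + 0.86% × C
C − 0.86% × C = 101278.88 + 4080.17
0.9914 × C = 105359.05
C = 105359.05 / 0.9914 = 106273.00
Insurance premium = 0.86% × 106273.00 = 913.95
Import duty = 106273.00 × 10.4% = 11052.39

CIF value: USD 106273.00; import duty: USD 11052.39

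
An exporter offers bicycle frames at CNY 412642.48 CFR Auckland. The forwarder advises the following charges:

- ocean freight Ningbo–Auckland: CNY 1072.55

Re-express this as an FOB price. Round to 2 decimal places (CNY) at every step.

FOB price: CNY 411569.93

From CFR to FOB, the seller no longer bears: freight.
FOB price = 412642.48 − 1072.55 = 411569.93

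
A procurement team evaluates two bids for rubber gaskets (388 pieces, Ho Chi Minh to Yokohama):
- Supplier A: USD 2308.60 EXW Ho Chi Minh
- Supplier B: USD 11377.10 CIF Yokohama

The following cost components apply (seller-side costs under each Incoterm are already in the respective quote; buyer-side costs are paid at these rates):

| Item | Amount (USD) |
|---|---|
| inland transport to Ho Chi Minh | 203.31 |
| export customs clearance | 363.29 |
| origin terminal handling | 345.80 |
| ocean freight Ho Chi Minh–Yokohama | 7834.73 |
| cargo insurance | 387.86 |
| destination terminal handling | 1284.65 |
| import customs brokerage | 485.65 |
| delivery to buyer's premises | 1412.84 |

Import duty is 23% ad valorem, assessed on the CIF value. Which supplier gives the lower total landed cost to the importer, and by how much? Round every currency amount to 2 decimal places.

Supplier A (EXW):
CIF value = EXW price + inland to port + export clearance + origin terminal + freight + insurance = 2308.60 + 203.31 + 363.29 + 345.80 + 7834.73 + 387.86 = 11443.59
Import duty = 11443.59 × 23% = 2632.03
Buyer bears (A): 203.31 + 363.29 + 345.80 + 7834.73 + 387.86 + 1284.65 + 485.65 + 1412.84 = 12318.13
Landed cost (A) = invoice 2308.60 + 12318.13 + duty 2632.03 = 17258.76
Supplier B (CIF):
The CIF price already equals the CIF value: 11377.10
Import duty = 11377.10 × 23% = 2616.73
Buyer bears (B): 1284.65 + 485.65 + 1412.84 = 3183.14
Landed cost (B) = invoice 11377.10 + 3183.14 + duty 2616.73 = 17176.97
Difference = |17258.76 − 17176.97| = 81.79

Supplier B is cheaper by USD 81.79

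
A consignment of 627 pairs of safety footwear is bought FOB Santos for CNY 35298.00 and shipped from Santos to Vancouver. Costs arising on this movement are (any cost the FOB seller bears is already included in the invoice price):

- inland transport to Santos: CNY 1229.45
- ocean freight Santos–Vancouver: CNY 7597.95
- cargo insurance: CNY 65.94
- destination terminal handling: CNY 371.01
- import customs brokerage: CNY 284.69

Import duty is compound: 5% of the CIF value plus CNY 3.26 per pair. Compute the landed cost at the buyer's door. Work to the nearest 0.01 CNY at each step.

Total landed cost: CNY 47809.70

FOB: the seller bears costs until goods are on board at the origin port; the buyer bears freight, insurance and all costs thereafter.
Already in the invoice (seller's account under FOB): inland to port — exclude.
CIF value = FOB price + freight + insurance = 35298.00 + 7597.95 + 65.94 = 42961.89
Ad valorem component: 42961.89 × 5% = 2148.09
Specific component: 627 × 3.26 = 2044.02
Import duty = 2148.09 + 2044.02 = 4192.11
Buyer bears: freight 7597.95 + insurance 65.94 + destination terminal 371.01 + brokerage 284.69 + duty 4192.11 = 12511.70
Landed cost = invoice 35298.00 + 12511.70 = 47809.70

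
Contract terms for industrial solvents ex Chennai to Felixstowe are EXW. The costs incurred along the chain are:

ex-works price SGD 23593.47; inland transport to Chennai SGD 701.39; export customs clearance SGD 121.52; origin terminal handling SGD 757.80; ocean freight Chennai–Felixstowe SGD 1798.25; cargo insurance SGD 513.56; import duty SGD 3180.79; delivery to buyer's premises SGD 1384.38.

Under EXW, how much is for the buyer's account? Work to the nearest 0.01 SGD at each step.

Buyer's account: SGD 8457.69

EXW: the seller makes goods available at their premises; the buyer bears all onward costs.
Seller's account: goods 23593.47 = 23593.47
Buyer's account: inland to port 701.39 + export clearance 121.52 + origin terminal 757.80 + freight 1798.25 + insurance 513.56 + duty 3180.79 + delivery 1384.38 = 8457.69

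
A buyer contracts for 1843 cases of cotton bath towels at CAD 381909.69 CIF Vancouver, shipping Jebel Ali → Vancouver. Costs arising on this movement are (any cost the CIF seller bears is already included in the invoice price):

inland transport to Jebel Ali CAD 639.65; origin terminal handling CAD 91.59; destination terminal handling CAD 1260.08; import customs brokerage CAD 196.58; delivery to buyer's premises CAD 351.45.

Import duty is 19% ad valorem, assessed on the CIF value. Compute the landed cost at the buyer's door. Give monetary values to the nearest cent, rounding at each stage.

CIF: the seller pays costs through ocean freight and marine insurance to the destination port.
Already in the invoice (seller's account under CIF): inland to port, origin terminal — exclude.
The CIF price already equals the CIF value: 381909.69
Import duty = 381909.69 × 19% = 72562.84
Buyer bears: destination terminal 1260.08 + brokerage 196.58 + delivery 351.45 + duty 72562.84 = 74370.95
Landed cost = invoice 381909.69 + 74370.95 = 456280.64

Total landed cost: CAD 456280.64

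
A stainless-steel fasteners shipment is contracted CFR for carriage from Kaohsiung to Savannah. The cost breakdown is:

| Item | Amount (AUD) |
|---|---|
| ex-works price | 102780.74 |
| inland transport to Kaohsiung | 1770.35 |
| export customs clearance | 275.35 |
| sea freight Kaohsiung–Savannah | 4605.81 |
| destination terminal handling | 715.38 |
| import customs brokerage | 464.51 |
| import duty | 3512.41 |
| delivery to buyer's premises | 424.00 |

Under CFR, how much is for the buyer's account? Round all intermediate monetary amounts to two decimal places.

Buyer's account: AUD 5116.30

CFR: the seller pays costs through ocean freight to the destination port, but not insurance.
Seller's account: goods 102780.74 + inland to port 1770.35 + export clearance 275.35 + freight 4605.81 = 109432.25
Buyer's account: destination terminal 715.38 + brokerage 464.51 + duty 3512.41 + delivery 424.00 = 5116.30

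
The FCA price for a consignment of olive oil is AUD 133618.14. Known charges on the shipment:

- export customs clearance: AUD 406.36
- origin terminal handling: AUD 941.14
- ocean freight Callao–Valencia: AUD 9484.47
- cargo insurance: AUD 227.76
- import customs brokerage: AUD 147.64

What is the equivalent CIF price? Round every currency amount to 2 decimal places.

CIF price: AUD 144271.51

Not relevant to the conversion: export clearance — on the seller under both FCA and CIF; already in the FCA price and stays in the CIF price. brokerage — on the buyer under both terms; not part of either seller's price.
From FCA to CIF, the seller additionally bears: origin terminal, freight, insurance.
CIF price = 133618.14 + 941.14 + 9484.47 + 227.76 = 144271.51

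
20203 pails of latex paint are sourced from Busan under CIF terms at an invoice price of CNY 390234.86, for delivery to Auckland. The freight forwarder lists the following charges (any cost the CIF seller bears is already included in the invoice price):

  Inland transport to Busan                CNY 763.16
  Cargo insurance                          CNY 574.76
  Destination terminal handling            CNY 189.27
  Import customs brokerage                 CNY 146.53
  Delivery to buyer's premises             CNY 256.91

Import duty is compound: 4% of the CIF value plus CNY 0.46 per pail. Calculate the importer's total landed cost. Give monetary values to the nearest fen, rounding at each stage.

Total landed cost: CNY 415730.34

CIF: the seller pays costs through ocean freight and marine insurance to the destination port.
Already in the invoice (seller's account under CIF): inland to port, insurance — exclude.
The CIF price already equals the CIF value: 390234.86
Ad valorem component: 390234.86 × 4% = 15609.39
Specific component: 20203 × 0.46 = 9293.38
Import duty = 15609.39 + 9293.38 = 24902.77
Buyer bears: destination terminal 189.27 + brokerage 146.53 + delivery 256.91 + duty 24902.77 = 25495.48
Landed cost = invoice 390234.86 + 25495.48 = 415730.34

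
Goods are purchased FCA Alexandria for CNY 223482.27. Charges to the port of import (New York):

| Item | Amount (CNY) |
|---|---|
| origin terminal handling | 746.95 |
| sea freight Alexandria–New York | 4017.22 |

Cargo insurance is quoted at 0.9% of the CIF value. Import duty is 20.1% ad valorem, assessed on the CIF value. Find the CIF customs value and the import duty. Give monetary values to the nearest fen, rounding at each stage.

Let C be the CIF value. C = FCA price + pre-shipment costs + freight + 0.9% × C
C − 0.9% × C = 223482.27 + 746.95 + 4017.22
0.991 × C = 228246.44
C = 228246.44 / 0.991 = 230319.31
Insurance premium = 0.9% × 230319.31 = 2072.87
Import duty = 230319.31 × 20.1% = 46294.18

CIF value: CNY 230319.31; import duty: CNY 46294.18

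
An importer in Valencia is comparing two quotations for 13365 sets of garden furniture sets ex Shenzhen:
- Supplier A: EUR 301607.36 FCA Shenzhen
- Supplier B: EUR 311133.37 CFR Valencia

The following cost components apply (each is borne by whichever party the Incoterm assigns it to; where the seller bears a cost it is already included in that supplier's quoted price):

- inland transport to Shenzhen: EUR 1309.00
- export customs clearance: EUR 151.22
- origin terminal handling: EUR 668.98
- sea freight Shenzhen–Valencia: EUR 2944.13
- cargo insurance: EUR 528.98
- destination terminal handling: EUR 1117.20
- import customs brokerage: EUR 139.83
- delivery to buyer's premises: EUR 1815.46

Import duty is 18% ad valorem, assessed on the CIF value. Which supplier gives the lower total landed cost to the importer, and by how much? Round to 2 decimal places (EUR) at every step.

Supplier A is cheaper by EUR 6977.22

Supplier A (FCA):
CIF value = FCA price + origin terminal + freight + insurance = 301607.36 + 668.98 + 2944.13 + 528.98 = 305749.45
Import duty = 305749.45 × 18% = 55034.90
Buyer bears (A): 668.98 + 2944.13 + 528.98 + 1117.20 + 139.83 + 1815.46 = 7214.58
Landed cost (A) = invoice 301607.36 + 7214.58 + duty 55034.90 = 363856.84
Supplier B (CFR):
CIF value = CFR price + insurance = 311133.37 + 528.98 = 311662.35
Import duty = 311662.35 × 18% = 56099.22
Buyer bears (B): 528.98 + 1117.20 + 139.83 + 1815.46 = 3601.47
Landed cost (B) = invoice 311133.37 + 3601.47 + duty 56099.22 = 370834.06
Difference = |363856.84 − 370834.06| = 6977.22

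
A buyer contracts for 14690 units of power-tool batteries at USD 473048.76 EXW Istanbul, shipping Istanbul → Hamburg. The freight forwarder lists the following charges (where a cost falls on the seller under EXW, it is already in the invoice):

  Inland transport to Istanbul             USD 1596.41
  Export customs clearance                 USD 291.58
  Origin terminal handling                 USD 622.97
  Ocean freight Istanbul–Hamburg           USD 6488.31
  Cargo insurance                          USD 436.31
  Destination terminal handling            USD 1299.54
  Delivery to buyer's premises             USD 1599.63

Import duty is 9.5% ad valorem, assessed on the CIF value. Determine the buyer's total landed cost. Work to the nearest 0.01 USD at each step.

EXW: the seller makes goods available at their premises; the buyer bears all onward costs.
CIF value = EXW price + inland to port + export clearance + origin terminal + freight + insurance = 473048.76 + 1596.41 + 291.58 + 622.97 + 6488.31 + 436.31 = 482484.34
Import duty = 482484.34 × 9.5% = 45836.01
Buyer bears: inland to port 1596.41 + export clearance 291.58 + origin terminal 622.97 + freight 6488.31 + insurance 436.31 + destination terminal 1299.54 + delivery 1599.63 + duty 45836.01 = 58170.76
Landed cost = invoice 473048.76 + 58170.76 = 531219.52

Total landed cost: USD 531219.52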